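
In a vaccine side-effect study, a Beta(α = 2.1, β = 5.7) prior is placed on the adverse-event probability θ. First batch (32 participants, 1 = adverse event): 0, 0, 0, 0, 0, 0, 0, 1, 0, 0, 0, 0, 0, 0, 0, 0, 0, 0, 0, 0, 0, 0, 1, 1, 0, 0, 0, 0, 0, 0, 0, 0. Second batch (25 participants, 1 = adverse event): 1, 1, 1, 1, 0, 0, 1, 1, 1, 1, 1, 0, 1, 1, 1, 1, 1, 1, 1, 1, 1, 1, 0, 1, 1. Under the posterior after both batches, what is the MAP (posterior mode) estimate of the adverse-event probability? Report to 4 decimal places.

0.3997

The Beta prior is conjugate to a Binomial/Bernoulli likelihood; the update adds successes to α and failures to β.
After batch 1: Beta(2.1+3, 5.7+29) = Beta(5.1, 34.7).
After batch 2: Beta(5.1+21, 34.7+4) = Beta(26.1, 38.7).
Mode of Beta(a,b) for a,b>1 is (a−1)/(a+b−2) = 25.1/62.8 = 0.3997.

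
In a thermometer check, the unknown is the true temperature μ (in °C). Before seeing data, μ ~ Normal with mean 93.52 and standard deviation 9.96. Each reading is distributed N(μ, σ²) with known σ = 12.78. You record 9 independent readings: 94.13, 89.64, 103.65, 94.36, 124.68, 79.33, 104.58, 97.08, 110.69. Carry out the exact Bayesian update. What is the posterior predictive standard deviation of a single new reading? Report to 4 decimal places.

For Normal data with known variance σ², a Normal(μ₀, σ₀²) prior on μ is conjugate. Posterior precision = 1/σ₀² + n/σ²; posterior mean is the precision-weighted average of μ₀ and x̄.
σ₀² = 9.96² = 99.2016, σ² = 12.78² = 163.3284; σ² + n·σ₀² = 163.3284 + 9·99.2016 = 1056.1428.
Posterior precision = 1/σ₀² + n/σ² = 1/99.2016 + 9/163.3284 = (σ² + n·σ₀²)/(σ₀²σ²) = 1056.1428/(99.2016·163.3284); posterior variance σₙ² = σ₀²σ²/(σ² + n·σ₀²) = 99.2016·163.3284/1056.1428 = 15.341144.
Predictive variance for one new observation = σₙ² + σ² = 99.2016·163.3284/1056.1428 + 163.3284 = σ²·(σ₀² + 1056.1428)/1056.1428 = 163.3284·1155.3444/1056.1428 = 178.669544; SD = √(163.3284·1155.3444/1056.1428) = 13.3667.

13.3667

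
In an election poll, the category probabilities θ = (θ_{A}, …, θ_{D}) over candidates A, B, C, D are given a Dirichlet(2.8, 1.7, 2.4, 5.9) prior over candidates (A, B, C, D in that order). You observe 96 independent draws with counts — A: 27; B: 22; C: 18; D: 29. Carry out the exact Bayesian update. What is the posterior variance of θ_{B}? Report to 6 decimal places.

The Dirichlet prior is conjugate to the Multinomial likelihood: each posterior αⱼ = prior αⱼ + observed count nⱼ.
Posterior concentration: (29.8, 23.7, 20.4, 34.9), total = 108.8.
Var[θ_j] = α_j(Σα−α_j)/((Σα)²(Σα+1)) = 23.7·85.1/(108.8²·109.8) = 0.001552.

0.001552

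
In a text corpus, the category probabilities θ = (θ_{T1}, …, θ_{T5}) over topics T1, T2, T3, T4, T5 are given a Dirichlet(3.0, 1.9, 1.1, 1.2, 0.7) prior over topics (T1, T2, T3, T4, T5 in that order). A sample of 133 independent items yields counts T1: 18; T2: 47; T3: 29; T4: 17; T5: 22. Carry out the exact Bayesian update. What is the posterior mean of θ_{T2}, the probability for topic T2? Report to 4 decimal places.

The Dirichlet prior is conjugate to the Multinomial likelihood: each posterior αⱼ = prior αⱼ + observed count nⱼ.
Posterior concentration: (21.0, 48.9, 30.1, 18.2, 22.7), total = 140.9.
E[θ_{T2}|data] = α_{T2}/Σα = 48.9/140.9 = 0.3471.

0.3471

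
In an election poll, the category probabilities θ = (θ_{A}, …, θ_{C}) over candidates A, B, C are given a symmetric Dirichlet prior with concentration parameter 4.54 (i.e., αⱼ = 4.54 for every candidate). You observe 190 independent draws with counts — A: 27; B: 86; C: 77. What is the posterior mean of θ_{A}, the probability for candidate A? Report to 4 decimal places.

0.1549

The Dirichlet prior is conjugate to the Multinomial likelihood: each posterior αⱼ = prior αⱼ + observed count nⱼ.
Posterior concentration: (31.54, 90.54, 81.54), total = 203.62.
E[θ_{A}|data] = α_{A}/Σα = 31.54/203.62 = 0.1549.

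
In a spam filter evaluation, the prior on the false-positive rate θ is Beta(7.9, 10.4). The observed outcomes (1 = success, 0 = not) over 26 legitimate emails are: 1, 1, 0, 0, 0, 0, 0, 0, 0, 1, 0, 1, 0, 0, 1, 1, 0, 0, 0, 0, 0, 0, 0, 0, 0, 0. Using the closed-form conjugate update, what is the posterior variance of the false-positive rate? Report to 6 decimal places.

The Beta prior is conjugate to a Binomial/Bernoulli likelihood; the update adds successes to α and failures to β.
Posterior: Beta(α+k, β+n−k) = Beta(7.9+6, 10.4+20) = Beta(13.9, 30.4).
Var = αβ/((α+β)²(α+β+1)) = 13.9·30.4/(44.3²·45.3) = 0.004753.

0.004753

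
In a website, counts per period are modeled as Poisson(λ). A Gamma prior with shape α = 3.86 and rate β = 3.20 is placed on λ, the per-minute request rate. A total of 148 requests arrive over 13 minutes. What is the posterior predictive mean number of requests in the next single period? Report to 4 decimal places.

With a Gamma(shape α, rate β) prior, the Poisson likelihood is conjugate: the posterior is Gamma(α + ΣXᵢ, β + n).
Posterior: Gamma(α+S, β+n) = Gamma(3.86+148, 3.20+13) = Gamma(151.86, 16.20).
The predictive distribution for one future period is NegBinom with mean α/β = 9.3741.

9.3741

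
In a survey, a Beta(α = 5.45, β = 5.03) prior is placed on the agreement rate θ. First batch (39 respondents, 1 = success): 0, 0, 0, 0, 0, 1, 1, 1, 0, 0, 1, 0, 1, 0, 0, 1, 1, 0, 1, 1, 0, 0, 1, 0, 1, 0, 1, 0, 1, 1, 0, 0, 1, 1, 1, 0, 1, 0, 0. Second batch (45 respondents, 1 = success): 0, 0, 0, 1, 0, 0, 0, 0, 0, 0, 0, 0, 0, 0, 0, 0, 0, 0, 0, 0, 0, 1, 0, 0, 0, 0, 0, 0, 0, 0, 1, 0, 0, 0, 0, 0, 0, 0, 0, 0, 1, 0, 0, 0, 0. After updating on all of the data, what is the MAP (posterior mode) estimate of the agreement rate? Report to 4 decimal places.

0.2860

The Beta prior is conjugate to a Binomial/Bernoulli likelihood; the update adds successes to α and failures to β.
After batch 1: Beta(5.45+18, 5.03+21) = Beta(23.45, 26.03).
After batch 2: Beta(23.45+4, 26.03+41) = Beta(27.45, 67.03).
Mode of Beta(a,b) for a,b>1 is (a−1)/(a+b−2) = 26.45/92.48 = 0.2860.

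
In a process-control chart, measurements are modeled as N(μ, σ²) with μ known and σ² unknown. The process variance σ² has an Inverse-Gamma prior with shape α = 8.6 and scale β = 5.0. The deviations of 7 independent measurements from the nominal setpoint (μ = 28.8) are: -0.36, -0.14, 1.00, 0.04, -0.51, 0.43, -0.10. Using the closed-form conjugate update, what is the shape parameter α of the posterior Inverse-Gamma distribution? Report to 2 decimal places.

12.10

With known mean μ and an Inverse-Gamma(α, β) prior on σ², the Normal likelihood is conjugate: posterior is Inv-Gamma(α + n/2, β + Σ(xᵢ−μ)²/2).
Σ(xᵢ−μ)² = (-0.36)² + (-0.14)² + (1.00)² + (0.04)² + (-0.51)² + (0.43)² + (-0.10)² = 1.6058.
Posterior: Inv-Gamma(8.6 + 7/2, 5.0 + 1.6058/2) = Inv-Gamma(12.10, 5.80290).
Posterior α = 12.10.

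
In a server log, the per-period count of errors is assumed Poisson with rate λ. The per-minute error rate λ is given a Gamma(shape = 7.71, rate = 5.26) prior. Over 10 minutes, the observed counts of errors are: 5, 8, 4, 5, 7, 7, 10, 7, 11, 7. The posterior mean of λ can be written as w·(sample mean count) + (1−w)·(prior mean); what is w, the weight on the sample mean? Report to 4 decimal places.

0.6553

With a Gamma(shape α, rate β) prior, the Poisson likelihood is conjugate: the posterior is Gamma(α + ΣXᵢ, β + n).
Posterior mean = (α₀+S)/(β₀+n) = [n/(β₀+n)]·(S/n) + [β₀/(β₀+n)]·(α₀/β₀), so only n and β₀ enter the weight.
Weight on data w = n/(β₀+n) = 10/(5.26+10) = 10/15.26 = 0.6553.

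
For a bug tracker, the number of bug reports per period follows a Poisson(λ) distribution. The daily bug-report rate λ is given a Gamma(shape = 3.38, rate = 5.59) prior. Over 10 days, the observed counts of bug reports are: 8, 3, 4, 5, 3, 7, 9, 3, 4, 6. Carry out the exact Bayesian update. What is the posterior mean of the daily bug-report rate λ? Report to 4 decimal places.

With a Gamma(shape α, rate β) prior, the Poisson likelihood is conjugate: the posterior is Gamma(α + ΣXᵢ, β + n).
Sum of counts S = 52 over n = 10 days.
Posterior: Gamma(α+S, β+n) = Gamma(3.38+52, 5.59+10) = Gamma(55.38, 15.59).
Posterior mean = α/β = 55.38/15.59 = 3.5523.

3.5523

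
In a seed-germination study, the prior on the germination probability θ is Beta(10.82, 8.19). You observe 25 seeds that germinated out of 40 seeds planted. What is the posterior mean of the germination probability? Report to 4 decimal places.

The Beta prior is conjugate to a Binomial/Bernoulli likelihood; the update adds successes to α and failures to β.
Posterior: Beta(α+k, β+n−k) = Beta(10.82+25, 8.19+15) = Beta(35.82, 23.19).
Posterior mean = α/(α+β) = 35.82/59.01 = 0.6070.

0.6070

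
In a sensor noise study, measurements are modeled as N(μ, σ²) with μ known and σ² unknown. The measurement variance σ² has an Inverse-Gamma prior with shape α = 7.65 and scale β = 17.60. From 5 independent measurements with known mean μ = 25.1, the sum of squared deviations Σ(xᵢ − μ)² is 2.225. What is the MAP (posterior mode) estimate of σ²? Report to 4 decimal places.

1.6783

With known mean μ and an Inverse-Gamma(α, β) prior on σ², the Normal likelihood is conjugate: posterior is Inv-Gamma(α + n/2, β + Σ(xᵢ−μ)²/2).
Posterior: Inv-Gamma(7.65 + 5/2, 17.60 + 2.225/2) = Inv-Gamma(10.15, 18.7125).
Mode = β/(α+1) = 18.7125/11.15 = 1.6783.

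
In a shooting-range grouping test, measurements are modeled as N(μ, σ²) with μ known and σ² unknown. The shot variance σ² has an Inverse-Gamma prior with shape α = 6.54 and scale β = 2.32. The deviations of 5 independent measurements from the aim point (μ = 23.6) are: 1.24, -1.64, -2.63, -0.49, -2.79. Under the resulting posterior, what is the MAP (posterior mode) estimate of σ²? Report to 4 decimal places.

1.1857

With known mean μ and an Inverse-Gamma(α, β) prior on σ², the Normal likelihood is conjugate: posterior is Inv-Gamma(α + n/2, β + Σ(xᵢ−μ)²/2).
Σ(xᵢ−μ)² = (1.24)² + (-1.64)² + (-2.63)² + (-0.49)² + (-2.79)² = 19.1683.
Posterior: Inv-Gamma(6.54 + 5/2, 2.32 + 19.1683/2) = Inv-Gamma(9.04, 11.90415).
Mode = β/(α+1) = 11.90415/10.04 = 1.1857.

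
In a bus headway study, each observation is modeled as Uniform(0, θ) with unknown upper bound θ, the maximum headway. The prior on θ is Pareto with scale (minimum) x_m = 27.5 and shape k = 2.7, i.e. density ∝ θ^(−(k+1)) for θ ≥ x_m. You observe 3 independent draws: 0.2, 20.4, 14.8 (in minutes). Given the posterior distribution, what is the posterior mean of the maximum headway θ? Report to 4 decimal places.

33.3511

A Pareto(scale x_m, shape k) prior on the upper bound θ of Uniform(0, θ) is conjugate: posterior is Pareto(max(x_m, max xᵢ), k + n).
Sample maximum = 20.4; prior scale x_m = 27.5 → posterior scale = max = 27.5.
Posterior shape = 2.7 + 3 = 5.7.
E[θ|data] = k·x_m/(k−1) = 5.7·27.5/4.7 = 33.3511.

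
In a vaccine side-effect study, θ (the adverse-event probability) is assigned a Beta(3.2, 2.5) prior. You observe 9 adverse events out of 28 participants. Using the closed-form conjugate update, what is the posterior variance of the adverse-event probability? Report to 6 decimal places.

0.006656

The Beta prior is conjugate to a Binomial/Bernoulli likelihood; the update adds successes to α and failures to β.
Posterior: Beta(α+k, β+n−k) = Beta(3.2+9, 2.5+19) = Beta(12.2, 21.5).
Var = αβ/((α+β)²(α+β+1)) = 12.2·21.5/(33.7²·34.7) = 0.006656.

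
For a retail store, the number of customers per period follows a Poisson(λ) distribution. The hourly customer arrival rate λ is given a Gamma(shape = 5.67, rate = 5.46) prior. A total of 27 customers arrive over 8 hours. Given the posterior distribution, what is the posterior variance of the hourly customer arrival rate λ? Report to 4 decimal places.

0.1803

With a Gamma(shape α, rate β) prior, the Poisson likelihood is conjugate: the posterior is Gamma(α + ΣXᵢ, β + n).
Posterior: Gamma(α+S, β+n) = Gamma(5.67+27, 5.46+8) = Gamma(32.67, 13.46).
Var = α/β² = 32.67/13.46² = 0.1803.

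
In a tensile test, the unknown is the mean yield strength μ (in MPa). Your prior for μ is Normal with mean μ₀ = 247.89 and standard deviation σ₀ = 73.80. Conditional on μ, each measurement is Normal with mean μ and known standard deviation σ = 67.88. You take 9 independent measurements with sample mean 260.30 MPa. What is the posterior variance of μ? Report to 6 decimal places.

467.976221

For Normal data with known variance σ², a Normal(μ₀, σ₀²) prior on μ is conjugate. Posterior precision = 1/σ₀² + n/σ²; posterior mean is the precision-weighted average of μ₀ and x̄.
σ₀² = 73.80² = 5446.44, σ² = 67.88² = 4607.6944; σ² + n·σ₀² = 4607.6944 + 9·5446.44 = 53625.6544.
Posterior precision = 1/σ₀² + n/σ² = 1/5446.44 + 9/4607.6944 = (σ² + n·σ₀²)/(σ₀²σ²) = 53625.6544/(5446.44·4607.6944); posterior variance σₙ² = σ₀²σ²/(σ² + n·σ₀²) = 5446.44·4607.6944/53625.6544 = 467.976221.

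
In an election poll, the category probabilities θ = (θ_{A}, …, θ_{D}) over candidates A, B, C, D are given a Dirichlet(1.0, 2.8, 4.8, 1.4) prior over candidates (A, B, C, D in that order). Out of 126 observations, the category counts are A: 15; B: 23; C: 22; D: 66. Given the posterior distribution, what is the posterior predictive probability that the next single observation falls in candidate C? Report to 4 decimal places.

The Dirichlet prior is conjugate to the Multinomial likelihood: each posterior αⱼ = prior αⱼ + observed count nⱼ.
Posterior concentration: (16.0, 25.8, 26.8, 67.4), total = 136.0.
P(next = C | data) = α_{C}/Σα = 0.1971.

0.1971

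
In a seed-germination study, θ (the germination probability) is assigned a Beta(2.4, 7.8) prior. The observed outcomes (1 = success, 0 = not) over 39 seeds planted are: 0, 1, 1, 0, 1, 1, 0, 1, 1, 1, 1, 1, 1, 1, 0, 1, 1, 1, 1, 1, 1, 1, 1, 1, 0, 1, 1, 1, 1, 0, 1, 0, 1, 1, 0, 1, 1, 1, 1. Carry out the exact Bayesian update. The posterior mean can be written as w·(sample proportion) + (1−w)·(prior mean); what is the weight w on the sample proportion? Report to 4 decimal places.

The Beta prior is conjugate to a Binomial/Bernoulli likelihood; the update adds successes to α and failures to β.
Posterior mean = (α₀+k)/(α₀+β₀+n) = [n/(α₀+β₀+n)]·(k/n) + [(α₀+β₀)/(α₀+β₀+n)]·α₀/(α₀+β₀), so only n and the prior enter the weight.
The weight on the data is w = n/(α₀+β₀+n) = 39/(2.4+7.8+39) = 39/49.2 = 0.7927.

0.7927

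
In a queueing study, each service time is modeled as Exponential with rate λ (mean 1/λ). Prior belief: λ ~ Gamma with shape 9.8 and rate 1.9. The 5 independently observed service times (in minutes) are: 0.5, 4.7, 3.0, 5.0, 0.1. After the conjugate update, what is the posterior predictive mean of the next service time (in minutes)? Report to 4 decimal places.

1.1014

With a Gamma(shape α, rate β) prior on the exponential rate λ, the posterior after n observations with total T = Σxᵢ is Gamma(α+n, β+T).
Sum of observations T = 13.3 minutes; n = 5.
Posterior: Gamma(9.8+5, 1.9+13.3) = Gamma(14.8, 15.2).
The predictive distribution for the next observation is Lomax; its mean is β/(α−1) = 15.2/13.8 = 1.1014.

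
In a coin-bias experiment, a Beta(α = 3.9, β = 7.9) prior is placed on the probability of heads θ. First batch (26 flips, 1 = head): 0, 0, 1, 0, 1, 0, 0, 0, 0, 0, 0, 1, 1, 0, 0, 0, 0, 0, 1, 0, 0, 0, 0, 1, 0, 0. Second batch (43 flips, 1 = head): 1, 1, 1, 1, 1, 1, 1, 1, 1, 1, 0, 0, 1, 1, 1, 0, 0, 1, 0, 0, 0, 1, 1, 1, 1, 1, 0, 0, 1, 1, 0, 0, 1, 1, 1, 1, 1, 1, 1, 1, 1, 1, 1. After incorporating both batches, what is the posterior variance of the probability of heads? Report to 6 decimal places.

0.003052

The Beta prior is conjugate to a Binomial/Bernoulli likelihood; the update adds successes to α and failures to β.
After batch 1: Beta(3.9+6, 7.9+20) = Beta(9.9, 27.9).
After batch 2: Beta(9.9+32, 27.9+11) = Beta(41.9, 38.9).
Var = αβ/((α+β)²(α+β+1)) = 41.9·38.9/(80.8²·81.8) = 0.003052.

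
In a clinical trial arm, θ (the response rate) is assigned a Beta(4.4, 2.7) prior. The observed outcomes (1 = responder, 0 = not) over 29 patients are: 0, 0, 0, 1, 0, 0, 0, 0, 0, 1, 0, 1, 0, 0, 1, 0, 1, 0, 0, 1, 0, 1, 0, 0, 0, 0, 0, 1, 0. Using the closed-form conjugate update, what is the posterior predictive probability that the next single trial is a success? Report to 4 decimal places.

The Beta prior is conjugate to a Binomial/Bernoulli likelihood; the update adds successes to α and failures to β.
Posterior: Beta(α+k, β+n−k) = Beta(4.4+8, 2.7+21) = Beta(12.4, 23.7).
For a single future Bernoulli trial, P(success | data) = α/(α+β) = 0.3435.

0.3435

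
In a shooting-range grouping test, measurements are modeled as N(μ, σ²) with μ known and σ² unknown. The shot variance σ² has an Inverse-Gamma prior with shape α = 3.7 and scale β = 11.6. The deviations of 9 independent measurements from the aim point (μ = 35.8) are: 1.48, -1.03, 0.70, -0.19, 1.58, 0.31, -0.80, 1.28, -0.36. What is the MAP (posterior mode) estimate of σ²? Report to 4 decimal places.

With known mean μ and an Inverse-Gamma(α, β) prior on σ², the Normal likelihood is conjugate: posterior is Inv-Gamma(α + n/2, β + Σ(xᵢ−μ)²/2).
Σ(xᵢ−μ)² = (1.48)² + (-1.03)² + (0.70)² + (-0.19)² + (1.58)² + (0.31)² + (-0.80)² + (1.28)² + (-0.36)² = 8.7779.
Posterior: Inv-Gamma(3.7 + 9/2, 11.6 + 8.7779/2) = Inv-Gamma(8.20, 15.98895).
Mode = β/(α+1) = 15.98895/9.20 = 1.7379.

1.7379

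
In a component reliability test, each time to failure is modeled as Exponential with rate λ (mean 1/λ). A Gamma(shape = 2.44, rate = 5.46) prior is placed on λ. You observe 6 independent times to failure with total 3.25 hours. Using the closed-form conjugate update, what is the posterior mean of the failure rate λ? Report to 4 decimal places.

0.9690

With a Gamma(shape α, rate β) prior on the exponential rate λ, the posterior after n observations with total T = Σxᵢ is Gamma(α+n, β+T).
Posterior: Gamma(2.44+6, 5.46+3.25) = Gamma(8.44, 8.71).
Posterior mean of λ = α/β = 8.44/8.71 = 0.9690.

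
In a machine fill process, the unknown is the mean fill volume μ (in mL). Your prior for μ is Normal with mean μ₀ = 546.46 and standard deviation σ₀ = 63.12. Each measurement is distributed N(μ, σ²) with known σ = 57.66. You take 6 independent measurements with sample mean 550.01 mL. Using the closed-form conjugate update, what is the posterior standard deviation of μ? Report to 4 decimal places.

22.0558

For Normal data with known variance σ², a Normal(μ₀, σ₀²) prior on μ is conjugate. Posterior precision = 1/σ₀² + n/σ²; posterior mean is the precision-weighted average of μ₀ and x̄.
σ₀² = 63.12² = 3984.1344, σ² = 57.66² = 3324.6756; σ² + n·σ₀² = 3324.6756 + 6·3984.1344 = 27229.482.
Posterior precision = 1/σ₀² + n/σ² = 1/3984.1344 + 6/3324.6756 = (σ² + n·σ₀²)/(σ₀²σ²) = 27229.482/(3984.1344·3324.6756); posterior variance σₙ² = σ₀²σ²/(σ² + n·σ₀²) = 3984.1344·3324.6756/27229.482 = 486.456350.
Posterior SD = √σₙ² = √(3984.1344·3324.6756/27229.482) = 22.0558.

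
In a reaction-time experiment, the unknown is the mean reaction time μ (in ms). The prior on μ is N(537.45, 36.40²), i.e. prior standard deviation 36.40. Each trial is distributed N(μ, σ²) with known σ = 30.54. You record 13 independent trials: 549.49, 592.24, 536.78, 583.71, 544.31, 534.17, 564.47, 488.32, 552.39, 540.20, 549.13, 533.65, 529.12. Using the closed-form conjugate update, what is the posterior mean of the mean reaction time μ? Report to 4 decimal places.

545.5593

For Normal data with known variance σ², a Normal(μ₀, σ₀²) prior on μ is conjugate. Posterior precision = 1/σ₀² + n/σ²; posterior mean is the precision-weighted average of μ₀ and x̄.
Σxᵢ = 549.49 + 592.24 + 536.78 + 583.71 + 544.31 + 534.17 + 564.47 + 488.32 + 552.39 + 540.20 + 549.13 + 533.65 + 529.12 = 7097.98, so n·x̄ = 7097.98.
σ₀² = 36.40² = 1324.96, σ² = 30.54² = 932.6916; σ² + n·σ₀² = 932.6916 + 13·1324.96 = 18157.1716.
Posterior mean = (μ₀/σ₀² + n·x̄/σ²)/(1/σ₀² + n/σ²) = (σ²·μ₀ + σ₀²·n·x̄)/(σ² + n·σ₀²) = (932.6916·537.45 + 1324.96·7097.98)/18157.1716 = 9905814.68122/18157.1716 = 545.5593.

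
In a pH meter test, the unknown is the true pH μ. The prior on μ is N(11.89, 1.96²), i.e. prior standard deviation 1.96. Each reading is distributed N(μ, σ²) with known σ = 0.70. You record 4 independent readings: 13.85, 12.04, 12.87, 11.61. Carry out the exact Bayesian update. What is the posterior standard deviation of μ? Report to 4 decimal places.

For Normal data with known variance σ², a Normal(μ₀, σ₀²) prior on μ is conjugate. Posterior precision = 1/σ₀² + n/σ²; posterior mean is the precision-weighted average of μ₀ and x̄.
σ₀² = 1.96² = 3.8416, σ² = 0.70² = 0.49; σ² + n·σ₀² = 0.49 + 4·3.8416 = 15.8564.
Posterior precision = 1/σ₀² + n/σ² = 1/3.8416 + 4/0.49 = (σ² + n·σ₀²)/(σ₀²σ²) = 15.8564/(3.8416·0.49); posterior variance σₙ² = σ₀²σ²/(σ² + n·σ₀²) = 3.8416·0.49/15.8564 = 0.118714.
Posterior SD = √σₙ² = √(3.8416·0.49/15.8564) = 0.3445.

0.3445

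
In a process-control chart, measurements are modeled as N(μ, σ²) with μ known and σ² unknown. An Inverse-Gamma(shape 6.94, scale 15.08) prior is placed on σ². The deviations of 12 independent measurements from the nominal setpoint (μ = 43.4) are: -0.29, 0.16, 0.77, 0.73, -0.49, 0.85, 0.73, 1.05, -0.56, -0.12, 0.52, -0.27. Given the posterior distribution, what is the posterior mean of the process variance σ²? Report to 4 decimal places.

With known mean μ and an Inverse-Gamma(α, β) prior on σ², the Normal likelihood is conjugate: posterior is Inv-Gamma(α + n/2, β + Σ(xᵢ−μ)²/2).
Σ(xᵢ−μ)² = (-0.29)² + (0.16)² + (0.77)² + (0.73)² + (-0.49)² + (0.85)² + (0.73)² + (1.05)² + (-0.56)² + (-0.12)² + (0.52)² + (-0.27)² = 4.5048.
Posterior: Inv-Gamma(6.94 + 12/2, 15.08 + 4.5048/2) = Inv-Gamma(12.94, 17.33240).
E[σ²|data] = β/(α−1) = 17.33240/11.94 = 1.4516.

1.4516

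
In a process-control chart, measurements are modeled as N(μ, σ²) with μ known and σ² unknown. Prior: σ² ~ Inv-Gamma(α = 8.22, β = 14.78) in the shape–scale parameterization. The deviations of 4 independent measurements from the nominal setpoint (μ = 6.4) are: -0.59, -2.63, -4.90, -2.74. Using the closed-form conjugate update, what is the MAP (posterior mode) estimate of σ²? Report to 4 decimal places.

With known mean μ and an Inverse-Gamma(α, β) prior on σ², the Normal likelihood is conjugate: posterior is Inv-Gamma(α + n/2, β + Σ(xᵢ−μ)²/2).
Σ(xᵢ−μ)² = (-0.59)² + (-2.63)² + (-4.90)² + (-2.74)² = 38.7826.
Posterior: Inv-Gamma(8.22 + 4/2, 14.78 + 38.7826/2) = Inv-Gamma(10.22, 34.17130).
Mode = β/(α+1) = 34.17130/11.22 = 3.0456.

3.0456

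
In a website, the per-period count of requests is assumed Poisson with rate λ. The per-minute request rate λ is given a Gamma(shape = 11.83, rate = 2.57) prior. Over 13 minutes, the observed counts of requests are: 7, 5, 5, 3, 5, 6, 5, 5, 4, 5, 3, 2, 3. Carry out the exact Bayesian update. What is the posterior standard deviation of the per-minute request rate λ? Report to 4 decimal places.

0.5367

With a Gamma(shape α, rate β) prior, the Poisson likelihood is conjugate: the posterior is Gamma(α + ΣXᵢ, β + n).
Sum of counts S = 58 over n = 13 minutes.
Posterior: Gamma(α+S, β+n) = Gamma(11.83+58, 2.57+13) = Gamma(69.83, 15.57).
SD = √α/β = √69.83/15.57 = 0.5367.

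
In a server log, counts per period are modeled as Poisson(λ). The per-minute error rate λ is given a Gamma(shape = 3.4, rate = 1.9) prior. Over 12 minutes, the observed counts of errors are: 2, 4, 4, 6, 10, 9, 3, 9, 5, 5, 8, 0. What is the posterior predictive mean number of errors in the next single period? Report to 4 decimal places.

4.9209

With a Gamma(shape α, rate β) prior, the Poisson likelihood is conjugate: the posterior is Gamma(α + ΣXᵢ, β + n).
Sum of counts S = 65 over n = 12 minutes.
Posterior: Gamma(α+S, β+n) = Gamma(3.4+65, 1.9+12) = Gamma(68.4, 13.9).
The predictive distribution for one future period is NegBinom with mean α/β = 4.9209.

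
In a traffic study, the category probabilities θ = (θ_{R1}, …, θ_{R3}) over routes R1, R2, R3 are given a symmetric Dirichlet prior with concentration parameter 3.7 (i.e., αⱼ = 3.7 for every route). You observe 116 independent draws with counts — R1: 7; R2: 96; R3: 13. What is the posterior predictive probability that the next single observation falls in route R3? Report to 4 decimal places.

The Dirichlet prior is conjugate to the Multinomial likelihood: each posterior αⱼ = prior αⱼ + observed count nⱼ.
Posterior concentration: (10.7, 99.7, 16.7), total = 127.1.
P(next = R3 | data) = α_{R3}/Σα = 0.1314.

0.1314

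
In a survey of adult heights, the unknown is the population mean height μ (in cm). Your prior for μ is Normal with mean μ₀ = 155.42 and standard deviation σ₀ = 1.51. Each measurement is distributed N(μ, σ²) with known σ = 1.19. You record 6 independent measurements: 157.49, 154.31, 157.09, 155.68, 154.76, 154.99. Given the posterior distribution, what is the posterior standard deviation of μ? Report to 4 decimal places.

0.4625

For Normal data with known variance σ², a Normal(μ₀, σ₀²) prior on μ is conjugate. Posterior precision = 1/σ₀² + n/σ²; posterior mean is the precision-weighted average of μ₀ and x̄.
σ₀² = 1.51² = 2.2801, σ² = 1.19² = 1.4161; σ² + n·σ₀² = 1.4161 + 6·2.2801 = 15.0967.
Posterior precision = 1/σ₀² + n/σ² = 1/2.2801 + 6/1.4161 = (σ² + n·σ₀²)/(σ₀²σ²) = 15.0967/(2.2801·1.4161); posterior variance σₙ² = σ₀²σ²/(σ² + n·σ₀²) = 2.2801·1.4161/15.0967 = 0.213878.
Posterior SD = √σₙ² = √(2.2801·1.4161/15.0967) = 0.4625.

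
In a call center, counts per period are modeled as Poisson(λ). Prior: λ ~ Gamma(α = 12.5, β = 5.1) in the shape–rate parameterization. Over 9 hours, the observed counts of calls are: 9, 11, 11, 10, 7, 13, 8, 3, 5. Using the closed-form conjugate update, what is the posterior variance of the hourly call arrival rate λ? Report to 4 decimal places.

0.4502

With a Gamma(shape α, rate β) prior, the Poisson likelihood is conjugate: the posterior is Gamma(α + ΣXᵢ, β + n).
Sum of counts S = 77 over n = 9 hours.
Posterior: Gamma(α+S, β+n) = Gamma(12.5+77, 5.1+9) = Gamma(89.5, 14.1).
Var = α/β² = 89.5/14.1² = 0.4502.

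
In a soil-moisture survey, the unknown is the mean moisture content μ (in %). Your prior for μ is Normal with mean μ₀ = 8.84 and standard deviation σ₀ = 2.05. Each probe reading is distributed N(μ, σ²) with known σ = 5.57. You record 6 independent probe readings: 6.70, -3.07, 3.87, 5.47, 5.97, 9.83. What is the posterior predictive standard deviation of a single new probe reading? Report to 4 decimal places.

5.7744

For Normal data with known variance σ², a Normal(μ₀, σ₀²) prior on μ is conjugate. Posterior precision = 1/σ₀² + n/σ²; posterior mean is the precision-weighted average of μ₀ and x̄.
σ₀² = 2.05² = 4.2025, σ² = 5.57² = 31.0249; σ² + n·σ₀² = 31.0249 + 6·4.2025 = 56.2399.
Posterior precision = 1/σ₀² + n/σ² = 1/4.2025 + 6/31.0249 = (σ² + n·σ₀²)/(σ₀²σ²) = 56.2399/(4.2025·31.0249); posterior variance σₙ² = σ₀²σ²/(σ² + n·σ₀²) = 4.2025·31.0249/56.2399 = 2.318321.
Predictive variance for one new observation = σₙ² + σ² = 4.2025·31.0249/56.2399 + 31.0249 = σ²·(σ₀² + 56.2399)/56.2399 = 31.0249·60.4424/56.2399 = 33.343221; SD = √(31.0249·60.4424/56.2399) = 5.7744.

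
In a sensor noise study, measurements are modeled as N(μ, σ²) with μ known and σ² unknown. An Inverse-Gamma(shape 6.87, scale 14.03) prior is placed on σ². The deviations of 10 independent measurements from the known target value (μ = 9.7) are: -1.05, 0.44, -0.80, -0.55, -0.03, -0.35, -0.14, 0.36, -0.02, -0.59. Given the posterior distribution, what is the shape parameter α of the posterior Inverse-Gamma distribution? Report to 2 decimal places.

11.87

With known mean μ and an Inverse-Gamma(α, β) prior on σ², the Normal likelihood is conjugate: posterior is Inv-Gamma(α + n/2, β + Σ(xᵢ−μ)²/2).
Σ(xᵢ−μ)² = (-1.05)² + (0.44)² + (-0.80)² + (-0.55)² + (-0.03)² + (-0.35)² + (-0.14)² + (0.36)² + (-0.02)² + (-0.59)² = 2.8597.
Posterior: Inv-Gamma(6.87 + 10/2, 14.03 + 2.8597/2) = Inv-Gamma(11.87, 15.45985).
Posterior α = 11.87.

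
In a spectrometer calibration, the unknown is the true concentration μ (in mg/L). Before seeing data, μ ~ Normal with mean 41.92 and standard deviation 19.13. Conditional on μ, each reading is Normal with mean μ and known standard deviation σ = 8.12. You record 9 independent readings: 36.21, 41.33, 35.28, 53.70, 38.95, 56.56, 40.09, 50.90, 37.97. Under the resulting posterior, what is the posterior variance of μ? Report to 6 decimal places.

For Normal data with known variance σ², a Normal(μ₀, σ₀²) prior on μ is conjugate. Posterior precision = 1/σ₀² + n/σ²; posterior mean is the precision-weighted average of μ₀ and x̄.
σ₀² = 19.13² = 365.9569, σ² = 8.12² = 65.9344; σ² + n·σ₀² = 65.9344 + 9·365.9569 = 3359.5465.
Posterior precision = 1/σ₀² + n/σ² = 1/365.9569 + 9/65.9344 = (σ² + n·σ₀²)/(σ₀²σ²) = 3359.5465/(365.9569·65.9344); posterior variance σₙ² = σ₀²σ²/(σ² + n·σ₀²) = 365.9569·65.9344/3359.5465 = 7.182264.

7.182264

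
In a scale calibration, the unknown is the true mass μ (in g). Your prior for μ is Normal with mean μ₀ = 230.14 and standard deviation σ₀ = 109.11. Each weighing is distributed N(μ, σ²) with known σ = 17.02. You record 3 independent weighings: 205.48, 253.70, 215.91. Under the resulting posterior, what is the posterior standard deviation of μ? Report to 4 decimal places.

9.7869

For Normal data with known variance σ², a Normal(μ₀, σ₀²) prior on μ is conjugate. Posterior precision = 1/σ₀² + n/σ²; posterior mean is the precision-weighted average of μ₀ and x̄.
σ₀² = 109.11² = 11904.9921, σ² = 17.02² = 289.6804; σ² + n·σ₀² = 289.6804 + 3·11904.9921 = 36004.6567.
Posterior precision = 1/σ₀² + n/σ² = 1/11904.9921 + 3/289.6804 = (σ² + n·σ₀²)/(σ₀²σ²) = 36004.6567/(11904.9921·289.6804); posterior variance σₙ² = σ₀²σ²/(σ² + n·σ₀²) = 11904.9921·289.6804/36004.6567 = 95.783246.
Posterior SD = √σₙ² = √(11904.9921·289.6804/36004.6567) = 9.7869.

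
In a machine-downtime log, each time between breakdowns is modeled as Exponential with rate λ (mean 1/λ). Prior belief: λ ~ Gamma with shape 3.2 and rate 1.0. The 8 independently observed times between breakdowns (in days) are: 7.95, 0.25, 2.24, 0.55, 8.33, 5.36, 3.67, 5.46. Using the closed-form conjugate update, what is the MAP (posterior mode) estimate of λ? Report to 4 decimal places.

0.2930

With a Gamma(shape α, rate β) prior on the exponential rate λ, the posterior after n observations with total T = Σxᵢ is Gamma(α+n, β+T).
Sum of observations T = 33.81 days; n = 8.
Posterior: Gamma(3.2+8, 1.0+33.81) = Gamma(11.2, 34.81).
Mode = (α−1)/β = 0.2930.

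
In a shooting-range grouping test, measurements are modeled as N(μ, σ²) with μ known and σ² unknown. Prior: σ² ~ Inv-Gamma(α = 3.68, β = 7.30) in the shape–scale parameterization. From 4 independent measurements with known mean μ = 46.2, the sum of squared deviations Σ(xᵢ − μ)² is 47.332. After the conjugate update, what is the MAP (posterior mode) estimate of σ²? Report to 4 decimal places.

4.6356

With known mean μ and an Inverse-Gamma(α, β) prior on σ², the Normal likelihood is conjugate: posterior is Inv-Gamma(α + n/2, β + Σ(xᵢ−μ)²/2).
Posterior: Inv-Gamma(3.68 + 4/2, 7.30 + 47.332/2) = Inv-Gamma(5.68, 30.9660).
Mode = β/(α+1) = 30.9660/6.68 = 4.6356.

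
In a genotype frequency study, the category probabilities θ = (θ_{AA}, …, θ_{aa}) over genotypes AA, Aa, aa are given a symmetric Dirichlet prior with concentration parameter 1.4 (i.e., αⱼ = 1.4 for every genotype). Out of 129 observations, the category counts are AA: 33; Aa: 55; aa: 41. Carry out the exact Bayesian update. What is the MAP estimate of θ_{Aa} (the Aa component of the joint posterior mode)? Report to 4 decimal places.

0.4255

The Dirichlet prior is conjugate to the Multinomial likelihood: each posterior αⱼ = prior αⱼ + observed count nⱼ.
Posterior concentration: (34.4, 56.4, 42.4), total = 133.2.
Joint mode component: (α_{Aa}−1)/(Σα−K) = 55.4/130.2 = 0.4255.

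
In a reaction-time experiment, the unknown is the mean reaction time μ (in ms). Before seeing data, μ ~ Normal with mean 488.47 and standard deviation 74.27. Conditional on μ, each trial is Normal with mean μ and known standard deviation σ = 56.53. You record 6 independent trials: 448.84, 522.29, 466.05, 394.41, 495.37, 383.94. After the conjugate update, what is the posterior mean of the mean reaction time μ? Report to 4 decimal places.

For Normal data with known variance σ², a Normal(μ₀, σ₀²) prior on μ is conjugate. Posterior precision = 1/σ₀² + n/σ²; posterior mean is the precision-weighted average of μ₀ and x̄.
Σxᵢ = 448.84 + 522.29 + 466.05 + 394.41 + 495.37 + 383.94 = 2710.9, so n·x̄ = 2710.9.
σ₀² = 74.27² = 5516.0329, σ² = 56.53² = 3195.6409; σ² + n·σ₀² = 3195.6409 + 6·5516.0329 = 36291.8383.
Posterior mean = (μ₀/σ₀² + n·x̄/σ²)/(1/σ₀² + n/σ²) = (σ²·μ₀ + σ₀²·n·x̄)/(σ² + n·σ₀²) = (3195.6409·488.47 + 5516.0329·2710.9)/36291.8383 = 16514388.299033/36291.8383 = 455.0441.

455.0441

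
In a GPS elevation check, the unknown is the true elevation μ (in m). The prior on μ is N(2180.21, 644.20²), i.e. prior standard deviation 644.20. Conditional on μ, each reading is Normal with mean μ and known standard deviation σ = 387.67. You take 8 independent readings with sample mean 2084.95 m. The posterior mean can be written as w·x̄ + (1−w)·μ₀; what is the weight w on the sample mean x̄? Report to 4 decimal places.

0.9567

For Normal data with known variance σ², a Normal(μ₀, σ₀²) prior on μ is conjugate. Posterior precision = 1/σ₀² + n/σ²; posterior mean is the precision-weighted average of μ₀ and x̄.
σ₀² = 644.20² = 414993.64, σ² = 387.67² = 150288.0289. Prior precision 1/σ₀² = 1/414993.64; data precision n/σ² = 8/150288.0289.
w = (n/σ²)/(1/σ₀² + n/σ²) = n·σ₀²/(σ² + n·σ₀²) = 8·414993.64/(150288.0289 + 8·414993.64) = 3319949.12/3470237.1489 = 0.9567.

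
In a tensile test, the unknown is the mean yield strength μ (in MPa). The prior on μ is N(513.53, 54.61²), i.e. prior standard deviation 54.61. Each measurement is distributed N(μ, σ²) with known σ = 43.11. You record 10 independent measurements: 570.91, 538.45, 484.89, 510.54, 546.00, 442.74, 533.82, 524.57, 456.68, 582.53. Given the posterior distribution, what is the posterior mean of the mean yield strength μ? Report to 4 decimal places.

For Normal data with known variance σ², a Normal(μ₀, σ₀²) prior on μ is conjugate. Posterior precision = 1/σ₀² + n/σ²; posterior mean is the precision-weighted average of μ₀ and x̄.
Σxᵢ = 570.91 + 538.45 + 484.89 + 510.54 + 546.00 + 442.74 + 533.82 + 524.57 + 456.68 + 582.53 = 5191.13, so n·x̄ = 5191.13.
σ₀² = 54.61² = 2982.2521, σ² = 43.11² = 1858.4721; σ² + n·σ₀² = 1858.4721 + 10·2982.2521 = 31680.9931.
Posterior mean = (μ₀/σ₀² + n·x̄/σ²)/(1/σ₀² + n/σ²) = (σ²·μ₀ + σ₀²·n·x̄)/(σ² + n·σ₀²) = (1858.4721·513.53 + 2982.2521·5191.13)/31680.9931 = 16435639.521386/31680.9931 = 518.7855.

518.7855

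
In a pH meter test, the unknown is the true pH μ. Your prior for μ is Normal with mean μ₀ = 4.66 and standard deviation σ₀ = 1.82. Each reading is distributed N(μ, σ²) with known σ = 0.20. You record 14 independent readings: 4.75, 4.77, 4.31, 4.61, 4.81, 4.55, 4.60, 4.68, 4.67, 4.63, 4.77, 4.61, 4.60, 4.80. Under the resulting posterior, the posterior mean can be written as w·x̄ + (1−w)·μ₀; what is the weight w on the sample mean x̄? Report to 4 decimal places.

0.9991

For Normal data with known variance σ², a Normal(μ₀, σ₀²) prior on μ is conjugate. Posterior precision = 1/σ₀² + n/σ²; posterior mean is the precision-weighted average of μ₀ and x̄.
σ₀² = 1.82² = 3.3124, σ² = 0.20² = 0.04. Prior precision 1/σ₀² = 1/3.3124; data precision n/σ² = 14/0.04.
w = (n/σ²)/(1/σ₀² + n/σ²) = n·σ₀²/(σ² + n·σ₀²) = 14·3.3124/(0.04 + 14·3.3124) = 46.3736/46.4136 = 0.9991.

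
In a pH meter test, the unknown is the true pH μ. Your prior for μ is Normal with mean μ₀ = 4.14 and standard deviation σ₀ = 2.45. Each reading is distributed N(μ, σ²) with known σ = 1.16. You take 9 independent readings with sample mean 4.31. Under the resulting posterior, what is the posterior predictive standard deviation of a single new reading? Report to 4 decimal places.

1.2213

For Normal data with known variance σ², a Normal(μ₀, σ₀²) prior on μ is conjugate. Posterior precision = 1/σ₀² + n/σ²; posterior mean is the precision-weighted average of μ₀ and x̄.
σ₀² = 2.45² = 6.0025, σ² = 1.16² = 1.3456; σ² + n·σ₀² = 1.3456 + 9·6.0025 = 55.3681.
Posterior precision = 1/σ₀² + n/σ² = 1/6.0025 + 9/1.3456 = (σ² + n·σ₀²)/(σ₀²σ²) = 55.3681/(6.0025·1.3456); posterior variance σₙ² = σ₀²σ²/(σ² + n·σ₀²) = 6.0025·1.3456/55.3681 = 0.145878.
Predictive variance for one new observation = σₙ² + σ² = 6.0025·1.3456/55.3681 + 1.3456 = σ²·(σ₀² + 55.3681)/55.3681 = 1.3456·61.3706/55.3681 = 1.491478; SD = √(1.3456·61.3706/55.3681) = 1.2213.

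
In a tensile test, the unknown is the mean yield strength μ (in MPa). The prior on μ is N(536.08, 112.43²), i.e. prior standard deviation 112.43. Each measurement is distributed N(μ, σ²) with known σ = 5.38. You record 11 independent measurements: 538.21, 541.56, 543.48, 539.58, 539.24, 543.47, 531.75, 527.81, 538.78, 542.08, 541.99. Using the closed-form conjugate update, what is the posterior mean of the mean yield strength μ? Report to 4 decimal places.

538.9040

For Normal data with known variance σ², a Normal(μ₀, σ₀²) prior on μ is conjugate. Posterior precision = 1/σ₀² + n/σ²; posterior mean is the precision-weighted average of μ₀ and x̄.
Σxᵢ = 538.21 + 541.56 + 543.48 + 539.58 + 539.24 + 543.47 + 531.75 + 527.81 + 538.78 + 542.08 + 541.99 = 5927.95, so n·x̄ = 5927.95.
σ₀² = 112.43² = 12640.5049, σ² = 5.38² = 28.9444; σ² + n·σ₀² = 28.9444 + 11·12640.5049 = 139074.4983.
Posterior mean = (μ₀/σ₀² + n·x̄/σ²)/(1/σ₀² + n/σ²) = (σ²·μ₀ + σ₀²·n·x̄)/(σ² + n·σ₀²) = (28.9444·536.08 + 12640.5049·5927.95)/139074.4983 = 74947797.535907/139074.4983 = 538.9040.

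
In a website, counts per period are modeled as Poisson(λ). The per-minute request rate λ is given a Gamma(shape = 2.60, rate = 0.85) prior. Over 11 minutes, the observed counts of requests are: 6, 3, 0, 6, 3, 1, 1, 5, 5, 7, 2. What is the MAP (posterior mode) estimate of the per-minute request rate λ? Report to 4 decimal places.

With a Gamma(shape α, rate β) prior, the Poisson likelihood is conjugate: the posterior is Gamma(α + ΣXᵢ, β + n).
Sum of counts S = 39 over n = 11 minutes.
Posterior: Gamma(α+S, β+n) = Gamma(2.60+39, 0.85+11) = Gamma(41.60, 11.85).
Mode of Gamma(α,β) for α≥1 is (α−1)/β = 40.60/11.85 = 3.4262.

3.4262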